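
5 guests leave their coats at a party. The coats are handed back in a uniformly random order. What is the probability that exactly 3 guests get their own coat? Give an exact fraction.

Choose which 3 of the 5 are fixed: C(5,3) = 10 ways.
The remaining 2 must have no fixed point: D(2) = 1.
P = 10·1/120 = 1/12.

1/12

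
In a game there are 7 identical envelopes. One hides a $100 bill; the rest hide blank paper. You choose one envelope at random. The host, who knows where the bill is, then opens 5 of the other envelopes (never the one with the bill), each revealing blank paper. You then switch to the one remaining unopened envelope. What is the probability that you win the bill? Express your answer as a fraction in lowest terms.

Your original envelope holds the bill with probability 1/7, so the other 6 collectively hold it with probability 6/7.
The host can always find 5 empty envelopes to open, so the reveals don't change that 6/7; it is now spread over the 1 remaining unopened envelope.
P(win by switching) = (6/7) · (1/1) = 6/7.

6/7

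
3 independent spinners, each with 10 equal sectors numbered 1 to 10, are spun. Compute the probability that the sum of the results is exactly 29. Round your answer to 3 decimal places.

There are 10^3 = 1000 equally likely outcomes.
The number of ordered 3-tuples from {1,…,10} summing to 29 is 3.
P(sum = 29) = 3/1000 ≈ 0.003.

0.003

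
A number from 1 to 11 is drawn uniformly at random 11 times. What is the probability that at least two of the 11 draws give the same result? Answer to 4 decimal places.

P(all 11 different) = 11/11 · 10/11 · ··· · 1/11 ≈ 0.0001.
P(at least two equal) = 1 − 0.0001 = 0.9999.

0.9999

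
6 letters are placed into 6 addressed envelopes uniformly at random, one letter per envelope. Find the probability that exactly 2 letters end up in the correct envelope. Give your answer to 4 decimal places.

0.1875

Choose which 2 of the 6 are fixed: C(6,2) = 15 ways.
The remaining 4 must have no fixed point: D(4) = 9.
P = 15·9/720 = 3/16 ≈ 0.1875.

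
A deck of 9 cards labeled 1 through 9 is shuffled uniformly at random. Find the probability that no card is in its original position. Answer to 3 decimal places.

This is the derangement probability: permutations of 9 with no fixed point.
D(9) = 9! · (1 − 1/1! + 1/2! − ··· + (−1)^9/9!) = 133496.
P = 133496/362880 = 16687/45360 ≈ 0.368.

0.368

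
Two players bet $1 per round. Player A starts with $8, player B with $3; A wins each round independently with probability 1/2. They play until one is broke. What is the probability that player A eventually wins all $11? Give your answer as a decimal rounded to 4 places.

0.7273

With a fair step, P(i) = ½P(i−1) + ½P(i+1) with P(0)=0, P(11)=1 has the linear solution P(i) = i/11.
P(8) = 8/11 ≈ 0.7273.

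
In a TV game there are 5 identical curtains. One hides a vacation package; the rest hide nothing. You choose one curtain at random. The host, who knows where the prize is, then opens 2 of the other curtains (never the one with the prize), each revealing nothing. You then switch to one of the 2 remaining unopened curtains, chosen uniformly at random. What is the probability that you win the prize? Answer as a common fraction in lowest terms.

Your original curtain holds the prize with probability 1/5, so the other 4 collectively hold it with probability 4/5.
The host can always find 2 empty curtains to open, so the reveals don't change that 4/5; it is now spread over the 2 remaining unopened curtains.
P(win by switching) = (4/5) · (1/2) = 2/5.

2/5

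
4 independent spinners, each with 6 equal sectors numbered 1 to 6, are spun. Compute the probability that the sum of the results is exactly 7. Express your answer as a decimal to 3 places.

0.015

There are 6^4 = 1296 equally likely outcomes.
The number of ordered 4-tuples from {1,…,6} summing to 7 is 20.
P(sum = 7) = 20/1296 = 5/324 ≈ 0.015.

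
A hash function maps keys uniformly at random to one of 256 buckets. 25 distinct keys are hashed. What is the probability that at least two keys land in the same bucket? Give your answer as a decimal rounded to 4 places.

It's easier to compute the probability that all 25 are distinct.
P(all distinct) = 256/256 · 255/256 · ··· · 232/256 ≈ 0.2979.
So the probability of at least one match is 1 − 0.2979 = 0.7021.

0.7021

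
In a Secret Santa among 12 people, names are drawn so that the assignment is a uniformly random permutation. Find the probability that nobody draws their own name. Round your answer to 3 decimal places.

This is the derangement probability: permutations of 12 with no fixed point.
D(12) = 12! · (1 − 1/1! + 1/2! − ··· + (−1)^12/12!) = 176214841.
P = 176214841/479001600 = 16019531/43545600 ≈ 0.368.

0.368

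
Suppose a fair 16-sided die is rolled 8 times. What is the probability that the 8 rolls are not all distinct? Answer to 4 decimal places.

P(all 8 different) = 16/16 · 15/16 · ··· · 9/16 ≈ 0.1208.
P(at least two equal) = 1 − 0.1208 = 0.8792.

0.8792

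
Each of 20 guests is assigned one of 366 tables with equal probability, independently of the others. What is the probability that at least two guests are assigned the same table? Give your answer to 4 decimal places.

It's easier to compute the probability that all 20 are distinct.
P(all distinct) = 366/366 · 365/366 · ··· · 347/366 ≈ 0.5894.
So the probability of at least one match is 1 − 0.5894 = 0.4106.

0.4106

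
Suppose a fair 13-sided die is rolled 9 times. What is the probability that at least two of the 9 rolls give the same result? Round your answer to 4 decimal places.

P(all 9 different) = 13/13 · 12/13 · ··· · 5/13 ≈ 0.0245.
P(at least two equal) = 1 − 0.0245 = 0.9755.

0.9755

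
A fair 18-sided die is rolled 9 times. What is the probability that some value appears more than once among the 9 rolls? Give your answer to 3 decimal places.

0.911

P(all 9 different) = 18/18 · 17/18 · ··· · 10/18 ≈ 0.089.
P(at least two equal) = 1 − 0.089 = 0.911.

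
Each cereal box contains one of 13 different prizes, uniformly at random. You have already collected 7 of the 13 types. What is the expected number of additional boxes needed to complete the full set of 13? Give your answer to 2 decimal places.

Starting from 7 distinct types, each trial gives a new one with probability (13−i)/13 when i types are held, so the wait for the next new type is 13/(13−i).
E = 13/6 + 13/5 + 13/4 + 13/3 + 13/2 + 13/1 = 637/20 ≈ 31.85.

31.85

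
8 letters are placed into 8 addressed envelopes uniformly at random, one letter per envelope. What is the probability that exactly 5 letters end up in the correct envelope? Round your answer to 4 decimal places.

Choose which 5 of the 8 are fixed: C(8,5) = 56 ways.
The remaining 3 must have no fixed point: D(3) = 2.
P = 56·2/40320 = 1/360 ≈ 0.0028.

0.0028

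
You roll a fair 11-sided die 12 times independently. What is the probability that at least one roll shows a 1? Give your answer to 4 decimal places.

0.6814

P(no roll shows a 1) = (10/11)^12 ≈ 0.3186.
P(at least one) = 1 − 0.3186 = 0.6814.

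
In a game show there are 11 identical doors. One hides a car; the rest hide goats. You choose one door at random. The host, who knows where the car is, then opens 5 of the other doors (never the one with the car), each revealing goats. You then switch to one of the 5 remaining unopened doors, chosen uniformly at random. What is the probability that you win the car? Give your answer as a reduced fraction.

2/11

Your original door holds the car with probability 1/11, so the other 10 collectively hold it with probability 10/11.
The host can always find 5 empty doors to open, so the reveals don't change that 10/11; it is now spread over the 5 remaining unopened doors.
P(win by switching) = (10/11) · (1/5) = 2/11.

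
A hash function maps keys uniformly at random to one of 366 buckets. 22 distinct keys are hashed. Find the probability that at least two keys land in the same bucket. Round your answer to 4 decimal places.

It's easier to compute the probability that all 22 are distinct.
P(all distinct) = 366/366 · 365/366 · ··· · 345/366 ≈ 0.5252.
So the probability of at least one match is 1 − 0.5252 = 0.4748.

0.4748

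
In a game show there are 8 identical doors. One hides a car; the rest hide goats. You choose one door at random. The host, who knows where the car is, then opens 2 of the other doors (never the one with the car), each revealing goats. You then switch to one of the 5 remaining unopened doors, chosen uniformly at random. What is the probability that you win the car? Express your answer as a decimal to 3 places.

Your original door holds the car with probability 1/8, so the other 7 collectively hold it with probability 7/8.
The host can always find 2 empty doors to open, so the reveals don't change that 7/8; it is now spread over the 5 remaining unopened doors.
P(win by switching) = (7/8) · (1/5) = 7/40 ≈ 0.175.

0.175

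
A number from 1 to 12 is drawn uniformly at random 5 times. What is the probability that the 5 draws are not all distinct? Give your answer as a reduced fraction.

P(all 5 different) = 12/12 · 11/12 · ··· · 8/12 = 55/144.
P(at least two equal) = 1 − 55/144 = 89/144.

89/144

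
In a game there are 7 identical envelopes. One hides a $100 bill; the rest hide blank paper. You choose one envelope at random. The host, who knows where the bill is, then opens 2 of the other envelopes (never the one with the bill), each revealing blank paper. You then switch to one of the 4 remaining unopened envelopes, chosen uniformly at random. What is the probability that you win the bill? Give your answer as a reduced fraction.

3/14

Your original envelope holds the bill with probability 1/7, so the other 6 collectively hold it with probability 6/7.
The host can always find 2 empty envelopes to open, so the reveals don't change that 6/7; it is now spread over the 4 remaining unopened envelopes.
P(win by switching) = (6/7) · (1/4) = 3/14.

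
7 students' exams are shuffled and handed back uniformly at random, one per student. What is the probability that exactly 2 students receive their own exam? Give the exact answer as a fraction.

11/60

Choose which 2 of the 7 are fixed: C(7,2) = 21 ways.
The remaining 5 must have no fixed point: D(5) = 44.
P = 21·44/5040 = 11/60.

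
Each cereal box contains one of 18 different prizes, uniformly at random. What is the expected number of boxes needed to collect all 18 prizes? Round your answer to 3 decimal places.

62.912

After i distinct types are collected, each trial gives a new one with probability (18−i)/18, so the expected wait for the next new type is 18/(18−i).
E = 18/18 + 18/17 + 18/16 + 18/15 + 18/14 + 18/13 + 18/12 + 18/11 + 18/10 + 18/9 + 18/8 + 18/7 + 18/6 + 18/5 + 18/4 + 18/3 + 18/2 + 18/1 = 42822903/680680 ≈ 62.912.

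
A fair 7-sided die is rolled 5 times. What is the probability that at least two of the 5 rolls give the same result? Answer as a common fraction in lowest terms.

2041/2401

P(all 5 different) = 7/7 · 6/7 · ··· · 3/7 = 360/2401.
P(at least two equal) = 1 − 360/2401 = 2041/2401.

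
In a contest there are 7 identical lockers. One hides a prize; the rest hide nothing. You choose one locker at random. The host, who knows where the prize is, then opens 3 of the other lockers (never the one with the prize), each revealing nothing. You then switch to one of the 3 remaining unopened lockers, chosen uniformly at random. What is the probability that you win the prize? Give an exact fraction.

Your original locker holds the prize with probability 1/7, so the other 6 collectively hold it with probability 6/7.
The host can always find 3 empty lockers to open, so the reveals don't change that 6/7; it is now spread over the 3 remaining unopened lockers.
P(win by switching) = (6/7) · (1/3) = 2/7.

2/7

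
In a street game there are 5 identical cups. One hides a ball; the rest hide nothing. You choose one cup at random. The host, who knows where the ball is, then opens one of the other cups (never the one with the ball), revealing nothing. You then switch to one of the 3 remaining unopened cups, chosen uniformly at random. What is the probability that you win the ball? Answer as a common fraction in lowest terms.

Your original cup holds the ball with probability 1/5, so the other 4 collectively hold it with probability 4/5.
The host can always find an empty cup to open, so this doesn't change that 4/5; it is now spread over the 3 remaining unopened cups.
P(win by switching) = (4/5) · (1/3) = 4/15.

4/15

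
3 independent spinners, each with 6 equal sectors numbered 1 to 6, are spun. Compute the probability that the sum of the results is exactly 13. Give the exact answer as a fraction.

There are 6^3 = 216 equally likely outcomes.
The number of ordered 3-tuples from {1,…,6} summing to 13 is 21.
P(sum = 13) = 21/216 = 7/72.

7/72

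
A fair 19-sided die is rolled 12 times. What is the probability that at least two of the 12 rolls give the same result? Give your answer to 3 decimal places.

0.989

P(all 12 different) = 19/19 · 18/19 · ··· · 8/19 ≈ 0.011.
P(at least two equal) = 1 − 0.011 = 0.989.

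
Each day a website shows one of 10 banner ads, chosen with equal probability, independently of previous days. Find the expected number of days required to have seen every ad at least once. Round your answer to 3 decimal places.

After i distinct types are collected, each trial gives a new one with probability (10−i)/10, so the expected wait for the next new type is 10/(10−i).
E = 10/10 + 10/9 + 10/8 + 10/7 + 10/6 + 10/5 + 10/4 + 10/3 + 10/2 + 10/1 = 7381/252 ≈ 29.290.

29.290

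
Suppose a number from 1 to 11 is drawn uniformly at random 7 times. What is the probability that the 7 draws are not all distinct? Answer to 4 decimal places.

P(all 7 different) = 11/11 · 10/11 · ··· · 5/11 ≈ 0.0853.
P(at least two equal) = 1 − 0.0853 = 0.9147.

0.9147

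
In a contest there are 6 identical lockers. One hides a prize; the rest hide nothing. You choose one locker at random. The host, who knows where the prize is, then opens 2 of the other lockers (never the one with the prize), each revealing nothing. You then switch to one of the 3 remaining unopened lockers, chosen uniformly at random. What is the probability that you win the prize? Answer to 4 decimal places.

0.2778

Your original locker holds the prize with probability 1/6, so the other 5 collectively hold it with probability 5/6.
The host can always find 2 empty lockers to open, so the reveals don't change that 5/6; it is now spread over the 3 remaining unopened lockers.
P(win by switching) = (5/6) · (1/3) = 5/18 ≈ 0.2778.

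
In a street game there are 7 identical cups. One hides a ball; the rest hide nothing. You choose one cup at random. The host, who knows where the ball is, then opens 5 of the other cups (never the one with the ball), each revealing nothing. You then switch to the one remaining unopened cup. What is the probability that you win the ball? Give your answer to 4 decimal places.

Your original cup holds the ball with probability 1/7, so the other 6 collectively hold it with probability 6/7.
The host can always find 5 empty cups to open, so the reveals don't change that 6/7; it is now spread over the 1 remaining unopened cup.
P(win by switching) = (6/7) · (1/1) = 6/7 ≈ 0.8571.

0.8571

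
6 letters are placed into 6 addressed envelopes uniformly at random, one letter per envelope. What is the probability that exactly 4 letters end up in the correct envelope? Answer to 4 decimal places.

Choose which 4 of the 6 are fixed: C(6,4) = 15 ways.
The remaining 2 must have no fixed point: D(2) = 1.
P = 15·1/720 = 1/48 ≈ 0.0208.

0.0208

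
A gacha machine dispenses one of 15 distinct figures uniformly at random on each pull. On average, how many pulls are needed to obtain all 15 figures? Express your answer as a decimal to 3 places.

After i distinct types are collected, each trial gives a new one with probability (15−i)/15, so the expected wait for the next new type is 15/(15−i).
E = 15/15 + 15/14 + 15/13 + 15/12 + 15/11 + 15/10 + 15/9 + 15/8 + 15/7 + 15/6 + 15/5 + 15/4 + 15/3 + 15/2 + 15/1 = 1195757/24024 ≈ 49.773.

49.773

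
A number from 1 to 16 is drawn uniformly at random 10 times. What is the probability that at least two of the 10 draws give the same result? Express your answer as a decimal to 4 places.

0.9736

P(all 10 different) = 16/16 · 15/16 · ··· · 7/16 ≈ 0.0264.
P(at least two equal) = 1 − 0.0264 = 0.9736.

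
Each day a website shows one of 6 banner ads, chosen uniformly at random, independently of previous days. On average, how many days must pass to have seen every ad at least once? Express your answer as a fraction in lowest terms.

147/10

After i distinct types are collected, each trial gives a new one with probability (6−i)/6, so the expected wait for the next new type is 6/(6−i).
E = 6/6 + 6/5 + 6/4 + 6/3 + 6/2 + 6/1 = 147/10.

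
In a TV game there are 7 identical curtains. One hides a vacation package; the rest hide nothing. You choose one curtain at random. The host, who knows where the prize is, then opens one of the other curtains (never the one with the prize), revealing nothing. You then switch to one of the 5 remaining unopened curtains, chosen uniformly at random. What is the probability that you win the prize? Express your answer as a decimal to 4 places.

Your original curtain holds the prize with probability 1/7, so the other 6 collectively hold it with probability 6/7.
The host can always find an empty curtain to open, so this doesn't change that 6/7; it is now spread over the 5 remaining unopened curtains.
P(win by switching) = (6/7) · (1/5) = 6/35 ≈ 0.1714.

0.1714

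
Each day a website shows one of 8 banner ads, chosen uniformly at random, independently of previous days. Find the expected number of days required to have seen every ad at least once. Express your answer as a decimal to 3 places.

After i distinct types are collected, each trial gives a new one with probability (8−i)/8, so the expected wait for the next new type is 8/(8−i).
E = 8/8 + 8/7 + 8/6 + 8/5 + 8/4 + 8/3 + 8/2 + 8/1 = 761/35 ≈ 21.743.

21.743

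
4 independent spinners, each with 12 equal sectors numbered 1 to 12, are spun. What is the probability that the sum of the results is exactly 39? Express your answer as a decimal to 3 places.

There are 12^4 = 20736 equally likely outcomes.
The number of ordered 4-tuples from {1,…,12} summing to 39 is 220.
P(sum = 39) = 220/20736 = 55/5184 ≈ 0.011.

0.011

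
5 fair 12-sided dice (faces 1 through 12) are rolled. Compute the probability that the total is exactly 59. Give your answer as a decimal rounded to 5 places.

There are 12^5 = 248832 equally likely outcomes.
The number of ordered 5-tuples from {1,…,12} summing to 59 is 5.
P(sum = 59) = 5/248832 ≈ 0.00002.

0.00002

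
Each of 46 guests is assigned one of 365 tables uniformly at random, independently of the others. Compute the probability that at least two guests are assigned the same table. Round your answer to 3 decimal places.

0.948

It's easier to compute the probability that all 46 are distinct.
P(all distinct) = 365/365 · 364/365 · ··· · 320/365 ≈ 0.052.
So the probability of at least one match is 1 − 0.052 = 0.948.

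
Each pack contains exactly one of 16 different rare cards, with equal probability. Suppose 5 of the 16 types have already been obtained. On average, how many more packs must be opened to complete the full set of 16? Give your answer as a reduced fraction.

Starting from 5 distinct types, each trial gives a new one with probability (16−i)/16 when i types are held, so the wait for the next new type is 16/(16−i).
E = 16/11 + 16/10 + 16/9 + 16/8 + 16/7 + 16/6 + 16/5 + 16/4 + 16/3 + 16/2 + 16/1 = 167422/3465.

167422/3465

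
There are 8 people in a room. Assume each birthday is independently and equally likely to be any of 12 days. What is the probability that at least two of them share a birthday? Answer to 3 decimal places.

It's easier to compute the probability that all 8 are distinct.
P(all distinct) = 12/12 · 11/12 · ··· · 5/12 ≈ 0.046.
So the probability of at least one match is 1 − 0.046 = 0.954.

0.954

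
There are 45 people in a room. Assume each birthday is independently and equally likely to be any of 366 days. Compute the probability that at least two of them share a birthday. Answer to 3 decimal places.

0.940

It's easier to compute the probability that all 45 are distinct.
P(all distinct) = 366/366 · 365/366 · ··· · 322/366 ≈ 0.060.
So the probability of at least one match is 1 − 0.060 = 0.940.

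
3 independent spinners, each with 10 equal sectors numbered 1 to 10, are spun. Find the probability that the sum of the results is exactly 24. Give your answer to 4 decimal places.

0.0280

There are 10^3 = 1000 equally likely outcomes.
The number of ordered 3-tuples from {1,…,10} summing to 24 is 28.
P(sum = 24) = 28/1000 = 7/250 ≈ 0.0280.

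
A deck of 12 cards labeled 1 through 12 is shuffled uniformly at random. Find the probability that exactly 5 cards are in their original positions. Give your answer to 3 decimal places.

Choose which 5 of the 12 are fixed: C(12,5) = 792 ways.
The remaining 7 must have no fixed point: D(7) = 1854.
P = 792·1854/479001600 = 103/33600 ≈ 0.003.

0.003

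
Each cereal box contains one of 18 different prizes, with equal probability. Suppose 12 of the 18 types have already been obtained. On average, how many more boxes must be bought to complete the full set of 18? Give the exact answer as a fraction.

Starting from 12 distinct types, each trial gives a new one with probability (18−i)/18 when i types are held, so the wait for the next new type is 18/(18−i).
E = 18/6 + 18/5 + 18/4 + 18/3 + 18/2 + 18/1 = 441/10.

441/10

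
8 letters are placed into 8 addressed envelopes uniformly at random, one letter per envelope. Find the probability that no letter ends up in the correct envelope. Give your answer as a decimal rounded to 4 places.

0.3679

This is the derangement probability: permutations of 8 with no fixed point.
D(8) = 8! · (1 − 1/1! + 1/2! − ··· + (−1)^8/8!) = 14833.
P = 14833/40320 = 2119/5760 ≈ 0.3679.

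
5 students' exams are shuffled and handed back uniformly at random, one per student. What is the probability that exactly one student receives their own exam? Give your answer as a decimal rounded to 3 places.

0.375

Choose which one is fixed: C(5,1) = 5 ways.
The remaining 4 must have no fixed point: D(4) = 9.
P = 5·9/120 = 3/8 ≈ 0.375.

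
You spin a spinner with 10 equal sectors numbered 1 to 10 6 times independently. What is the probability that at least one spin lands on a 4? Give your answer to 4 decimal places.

P(no spin lands on a 4) = (9/10)^6 ≈ 0.5314.
P(at least one) = 1 − 0.5314 = 0.4686.

0.4686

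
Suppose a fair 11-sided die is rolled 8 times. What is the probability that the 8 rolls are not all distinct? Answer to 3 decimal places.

0.969

P(all 8 different) = 11/11 · 10/11 · ··· · 4/11 ≈ 0.031.
P(at least two equal) = 1 − 0.031 = 0.969.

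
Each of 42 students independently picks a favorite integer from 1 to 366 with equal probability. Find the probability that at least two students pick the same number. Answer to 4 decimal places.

0.9134

It's easier to compute the probability that all 42 are distinct.
P(all distinct) = 366/366 · 365/366 · ··· · 325/366 ≈ 0.0866.
So the probability of at least one match is 1 − 0.0866 = 0.9134.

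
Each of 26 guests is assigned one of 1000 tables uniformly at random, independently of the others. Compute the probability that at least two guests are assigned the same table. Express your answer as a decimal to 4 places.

It's easier to compute the probability that all 26 are distinct.
P(all distinct) = 1000/1000 · 999/1000 · ··· · 975/1000 ≈ 0.7205.
So the probability of at least one match is 1 − 0.7205 = 0.2795.

0.2795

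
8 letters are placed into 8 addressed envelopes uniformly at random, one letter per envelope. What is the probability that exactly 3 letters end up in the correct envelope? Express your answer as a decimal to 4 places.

Choose which 3 of the 8 are fixed: C(8,3) = 56 ways.
The remaining 5 must have no fixed point: D(5) = 44.
P = 56·44/40320 = 11/180 ≈ 0.0611.

0.0611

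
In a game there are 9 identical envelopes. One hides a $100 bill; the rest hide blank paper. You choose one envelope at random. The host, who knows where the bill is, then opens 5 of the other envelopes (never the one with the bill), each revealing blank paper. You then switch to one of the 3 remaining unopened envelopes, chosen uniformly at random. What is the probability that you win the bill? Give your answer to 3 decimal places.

Your original envelope holds the bill with probability 1/9, so the other 8 collectively hold it with probability 8/9.
The host can always find 5 empty envelopes to open, so the reveals don't change that 8/9; it is now spread over the 3 remaining unopened envelopes.
P(win by switching) = (8/9) · (1/3) = 8/27 ≈ 0.296.

0.296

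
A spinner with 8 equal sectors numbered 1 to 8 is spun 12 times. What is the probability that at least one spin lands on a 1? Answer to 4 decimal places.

0.7986

P(no spin lands on a 1) = (7/8)^12 ≈ 0.2014.
P(at least one) = 1 − 0.2014 = 0.7986.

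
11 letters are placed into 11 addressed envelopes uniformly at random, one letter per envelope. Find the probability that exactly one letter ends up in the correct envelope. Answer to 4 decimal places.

Choose which one is fixed: C(11,1) = 11 ways.
The remaining 10 must have no fixed point: D(10) = 1334961.
P = 11·1334961/39916800 = 16481/44800 ≈ 0.3679.

0.3679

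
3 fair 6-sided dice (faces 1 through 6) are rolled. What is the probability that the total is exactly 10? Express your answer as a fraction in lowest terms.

There are 6^3 = 216 equally likely outcomes.
The number of ordered 3-tuples from {1,…,6} summing to 10 is 27.
P(sum = 10) = 27/216 = 1/8.

1/8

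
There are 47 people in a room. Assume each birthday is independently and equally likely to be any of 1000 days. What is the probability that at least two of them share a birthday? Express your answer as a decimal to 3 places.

0.667

It's easier to compute the probability that all 47 are distinct.
P(all distinct) = 1000/1000 · 999/1000 · ··· · 954/1000 ≈ 0.333.
So the probability of at least one match is 1 − 0.333 = 0.667.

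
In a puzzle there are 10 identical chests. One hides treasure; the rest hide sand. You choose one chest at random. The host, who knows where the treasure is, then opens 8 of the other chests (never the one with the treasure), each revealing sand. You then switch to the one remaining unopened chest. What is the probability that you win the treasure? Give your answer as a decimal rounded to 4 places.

Your original chest holds the treasure with probability 1/10, so the other 9 collectively hold it with probability 9/10.
The host can always find 8 empty chests to open, so the reveals don't change that 9/10; it is now spread over the 1 remaining unopened chest.
P(win by switching) = (9/10) · (1/1) = 9/10 ≈ 0.9000.

0.9000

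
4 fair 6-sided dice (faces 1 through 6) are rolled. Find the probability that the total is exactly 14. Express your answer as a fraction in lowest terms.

There are 6^4 = 1296 equally likely outcomes.
The number of ordered 4-tuples from {1,…,6} summing to 14 is 146.
P(sum = 14) = 146/1296 = 73/648.

73/648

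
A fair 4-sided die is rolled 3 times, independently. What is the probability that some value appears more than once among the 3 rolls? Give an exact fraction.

5/8

P(all 3 different) = 4/4 · 3/4 · ··· · 2/4 = 3/8.
P(at least two equal) = 1 − 3/8 = 5/8.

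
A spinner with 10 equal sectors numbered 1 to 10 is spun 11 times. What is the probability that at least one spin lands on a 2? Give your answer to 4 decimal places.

P(no spin lands on a 2) = (9/10)^11 ≈ 0.3138.
P(at least one) = 1 − 0.3138 = 0.6862.

0.6862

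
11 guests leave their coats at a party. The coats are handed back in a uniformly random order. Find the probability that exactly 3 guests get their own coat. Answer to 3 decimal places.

Choose which 3 of the 11 are fixed: C(11,3) = 165 ways.
The remaining 8 must have no fixed point: D(8) = 14833.
P = 165·14833/39916800 = 2119/34560 ≈ 0.061.

0.061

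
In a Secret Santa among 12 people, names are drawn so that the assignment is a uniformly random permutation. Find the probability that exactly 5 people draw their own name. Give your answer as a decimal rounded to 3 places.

Choose which 5 of the 12 are fixed: C(12,5) = 792 ways.
The remaining 7 must have no fixed point: D(7) = 1854.
P = 792·1854/479001600 = 103/33600 ≈ 0.003.

0.003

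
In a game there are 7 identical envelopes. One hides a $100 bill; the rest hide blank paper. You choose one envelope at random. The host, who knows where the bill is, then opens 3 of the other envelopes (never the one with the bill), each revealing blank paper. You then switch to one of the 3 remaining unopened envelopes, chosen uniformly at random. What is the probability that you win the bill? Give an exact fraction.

2/7

Your original envelope holds the bill with probability 1/7, so the other 6 collectively hold it with probability 6/7.
The host can always find 3 empty envelopes to open, so the reveals don't change that 6/7; it is now spread over the 3 remaining unopened envelopes.
P(win by switching) = (6/7) · (1/3) = 2/7.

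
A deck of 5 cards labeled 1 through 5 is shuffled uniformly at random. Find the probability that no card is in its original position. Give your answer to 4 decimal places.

0.3667

This is the derangement probability: permutations of 5 with no fixed point.
D(5) = 5! · (1 − 1/1! + 1/2! − ··· + (−1)^5/5!) = 44.
P = 44/120 = 11/30 ≈ 0.3667.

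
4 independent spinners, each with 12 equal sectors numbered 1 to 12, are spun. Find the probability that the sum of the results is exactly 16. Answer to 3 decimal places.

There are 12^4 = 20736 equally likely outcomes.
The number of ordered 4-tuples from {1,…,12} summing to 16 is 451.
P(sum = 16) = 451/20736 ≈ 0.022.

0.022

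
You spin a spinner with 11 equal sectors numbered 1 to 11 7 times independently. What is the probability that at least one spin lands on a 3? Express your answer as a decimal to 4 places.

P(no spin lands on a 3) = (10/11)^7 ≈ 0.5132.
P(at least one) = 1 − 0.5132 = 0.4868.

0.4868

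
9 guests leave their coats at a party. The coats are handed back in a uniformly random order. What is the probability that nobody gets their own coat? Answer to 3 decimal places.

This is the derangement probability: permutations of 9 with no fixed point.
D(9) = 9! · (1 − 1/1! + 1/2! − ··· + (−1)^9/9!) = 133496.
P = 133496/362880 = 16687/45360 ≈ 0.368.

0.368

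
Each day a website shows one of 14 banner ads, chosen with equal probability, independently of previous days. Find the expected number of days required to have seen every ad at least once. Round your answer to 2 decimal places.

45.52

After i distinct types are collected, each trial gives a new one with probability (14−i)/14, so the expected wait for the next new type is 14/(14−i).
E = 14/14 + 14/13 + 14/12 + 14/11 + 14/10 + 14/9 + 14/8 + 14/7 + 14/6 + 14/5 + 14/4 + 14/3 + 14/2 + 14/1 = 1171733/25740 ≈ 45.52.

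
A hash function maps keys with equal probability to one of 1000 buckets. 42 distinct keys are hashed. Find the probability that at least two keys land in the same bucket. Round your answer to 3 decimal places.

0.582

It's easier to compute the probability that all 42 are distinct.
P(all distinct) = 1000/1000 · 999/1000 · ··· · 959/1000 ≈ 0.418.
So the probability of at least one match is 1 − 0.418 = 0.582.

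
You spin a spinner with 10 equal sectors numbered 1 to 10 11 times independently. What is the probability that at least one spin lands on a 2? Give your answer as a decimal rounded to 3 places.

P(no spin lands on a 2) = (9/10)^11 ≈ 0.314.
P(at least one) = 1 − 0.314 = 0.686.

0.686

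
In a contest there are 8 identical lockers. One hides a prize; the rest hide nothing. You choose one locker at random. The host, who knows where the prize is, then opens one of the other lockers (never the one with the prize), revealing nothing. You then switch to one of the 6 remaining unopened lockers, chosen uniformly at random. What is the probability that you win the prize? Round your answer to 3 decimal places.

0.146

Your original locker holds the prize with probability 1/8, so the other 7 collectively hold it with probability 7/8.
The host can always find an empty locker to open, so this doesn't change that 7/8; it is now spread over the 6 remaining unopened lockers.
P(win by switching) = (7/8) · (1/6) = 7/48 ≈ 0.146.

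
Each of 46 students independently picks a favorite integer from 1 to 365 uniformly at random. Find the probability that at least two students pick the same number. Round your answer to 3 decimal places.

0.948

It's easier to compute the probability that all 46 are distinct.
P(all distinct) = 365/365 · 364/365 · ··· · 320/365 ≈ 0.052.
So the probability of at least one match is 1 − 0.052 = 0.948.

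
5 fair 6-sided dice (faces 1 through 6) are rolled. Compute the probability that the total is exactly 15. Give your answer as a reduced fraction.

217/2592

There are 6^5 = 7776 equally likely outcomes.
The number of ordered 5-tuples from {1,…,6} summing to 15 is 651.
P(sum = 15) = 651/7776 = 217/2592.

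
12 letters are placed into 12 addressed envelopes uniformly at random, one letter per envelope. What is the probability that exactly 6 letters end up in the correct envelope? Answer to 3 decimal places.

Choose which 6 of the 12 are fixed: C(12,6) = 924 ways.
The remaining 6 must have no fixed point: D(6) = 265.
P = 924·265/479001600 = 53/103680 ≈ 0.001.

0.001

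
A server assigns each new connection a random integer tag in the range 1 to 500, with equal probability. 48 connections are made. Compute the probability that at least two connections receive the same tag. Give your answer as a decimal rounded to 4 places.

It's easier to compute the probability that all 48 are distinct.
P(all distinct) = 500/500 · 499/500 · ··· · 453/500 ≈ 0.0972.
So the probability of at least one match is 1 − 0.0972 = 0.9028.

0.9028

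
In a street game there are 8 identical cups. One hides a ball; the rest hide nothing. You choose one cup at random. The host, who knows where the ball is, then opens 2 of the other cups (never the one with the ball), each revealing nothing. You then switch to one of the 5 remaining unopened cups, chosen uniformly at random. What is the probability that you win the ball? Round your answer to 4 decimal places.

0.1750

Your original cup holds the ball with probability 1/8, so the other 7 collectively hold it with probability 7/8.
The host can always find 2 empty cups to open, so the reveals don't change that 7/8; it is now spread over the 5 remaining unopened cups.
P(win by switching) = (7/8) · (1/5) = 7/40 ≈ 0.1750.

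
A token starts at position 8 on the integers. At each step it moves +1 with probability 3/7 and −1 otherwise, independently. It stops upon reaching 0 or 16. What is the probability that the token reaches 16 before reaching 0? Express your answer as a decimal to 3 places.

0.091

Let r = q/p = (4/7)/(3/7) = 4/3. The recurrence P(i) = p·P(i+1) + q·P(i−1) with P(0)=0, P(16)=1 gives P(i) = (1 − r^i)/(1 − r^16).
P(8) = (1 − (4/3)^8) / (1 − (4/3)^16) = 6561/72097 ≈ 0.091.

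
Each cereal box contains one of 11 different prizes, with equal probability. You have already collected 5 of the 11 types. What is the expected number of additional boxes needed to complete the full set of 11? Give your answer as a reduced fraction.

539/20

Starting from 5 distinct types, each trial gives a new one with probability (11−i)/11 when i types are held, so the wait for the next new type is 11/(11−i).
E = 11/6 + 11/5 + 11/4 + 11/3 + 11/2 + 11/1 = 539/20.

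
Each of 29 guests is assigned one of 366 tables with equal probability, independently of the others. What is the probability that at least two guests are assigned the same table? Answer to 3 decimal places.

0.680

It's easier to compute the probability that all 29 are distinct.
P(all distinct) = 366/366 · 365/366 · ··· · 338/366 ≈ 0.320.
So the probability of at least one match is 1 − 0.320 = 0.680.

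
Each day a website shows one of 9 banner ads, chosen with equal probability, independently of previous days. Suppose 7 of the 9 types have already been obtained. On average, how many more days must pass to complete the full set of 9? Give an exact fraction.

27/2

Starting from 7 distinct types, each trial gives a new one with probability (9−i)/9 when i types are held, so the wait for the next new type is 9/(9−i).
E = 9/2 + 9/1 = 27/2.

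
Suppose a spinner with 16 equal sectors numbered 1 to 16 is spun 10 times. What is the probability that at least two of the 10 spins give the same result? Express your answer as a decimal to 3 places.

P(all 10 different) = 16/16 · 15/16 · ··· · 7/16 ≈ 0.026.
P(at least two equal) = 1 − 0.026 = 0.974.

0.974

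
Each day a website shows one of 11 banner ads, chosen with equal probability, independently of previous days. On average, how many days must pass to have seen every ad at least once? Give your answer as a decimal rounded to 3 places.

33.219

After i distinct types are collected, each trial gives a new one with probability (11−i)/11, so the expected wait for the next new type is 11/(11−i).
E = 11/11 + 11/10 + 11/9 + 11/8 + 11/7 + 11/6 + 11/5 + 11/4 + 11/3 + 11/2 + 11/1 = 83711/2520 ≈ 33.219.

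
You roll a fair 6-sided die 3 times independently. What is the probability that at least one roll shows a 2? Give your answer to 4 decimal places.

P(no roll shows a 2) = (5/6)^3 ≈ 0.5787.
P(at least one) = 1 − 0.5787 = 0.4213.

0.4213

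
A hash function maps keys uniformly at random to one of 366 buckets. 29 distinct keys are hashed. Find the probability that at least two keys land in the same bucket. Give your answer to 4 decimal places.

It's easier to compute the probability that all 29 are distinct.
P(all distinct) = 366/366 · 365/366 · ··· · 338/366 ≈ 0.3201.
So the probability of at least one match is 1 − 0.3201 = 0.6799.

0.6799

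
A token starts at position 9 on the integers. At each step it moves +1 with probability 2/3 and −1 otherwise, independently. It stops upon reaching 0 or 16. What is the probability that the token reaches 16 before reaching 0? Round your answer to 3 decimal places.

0.998

Let r = q/p = (1/3)/(2/3) = 1/2. The recurrence P(i) = p·P(i+1) + q·P(i−1) with P(0)=0, P(16)=1 gives P(i) = (1 − r^i)/(1 − r^16).
P(9) = (1 − (1/2)^9) / (1 − (1/2)^16) = 65408/65535 ≈ 0.998.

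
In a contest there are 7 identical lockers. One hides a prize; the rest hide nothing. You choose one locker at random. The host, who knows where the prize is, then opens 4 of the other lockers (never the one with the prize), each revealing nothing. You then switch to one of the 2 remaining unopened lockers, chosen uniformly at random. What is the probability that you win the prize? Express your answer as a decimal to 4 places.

Your original locker holds the prize with probability 1/7, so the other 6 collectively hold it with probability 6/7.
The host can always find 4 empty lockers to open, so the reveals don't change that 6/7; it is now spread over the 2 remaining unopened lockers.
P(win by switching) = (6/7) · (1/2) = 3/7 ≈ 0.4286.

0.4286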